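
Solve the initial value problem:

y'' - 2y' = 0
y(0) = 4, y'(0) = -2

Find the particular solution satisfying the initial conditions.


Characteristic roots of r² - 2r = 0 are 0, 2.
General solution y = c₁ + c₂ e^(2x).
Apply y(0) = 4: c₁ + c₂ = 4. Apply y'(0) = -2: 0 c₁ + 2 c₂ = -2.
Solve: c₁ = 5, c₂ = -1.
Particular solution: y = 5 - e^(2x).


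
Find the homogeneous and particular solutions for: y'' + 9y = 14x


Homogeneous: r² + 9 = 0 ⇒ r = ±3i, y_h = C₁cos(3x) + C₂sin(3x).
Polynomial forcing; try y_p = Ax + B. Then y_p'' + 9 y_p = 9(Ax + B) = 14x, so B = 0 and A = 14/9.
General solution: y = C₁cos(3x) + C₂sin(3x) + (14/9)x.


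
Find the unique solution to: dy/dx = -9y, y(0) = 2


General solution of y' = -9y is y = Ce^(-9x).
Apply y(0) = 2: C = 2.
Particular solution: y = 2e^(-9x).


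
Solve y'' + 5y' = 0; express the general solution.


Characteristic equation: r² + 5r = 0.
Factor: (r + 5)(r - 0) = 0 ⇒ r = -5, 0 (distinct real).
General solution: y = C₁e^(-5x) + C₂.


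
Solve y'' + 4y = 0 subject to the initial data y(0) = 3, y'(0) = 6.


Characteristic roots of r² + 4 = 0 are ±2i, so y = C₁cos(2x) + C₂sin(2x).
Apply y(0) = 3: C₁ = 3. Differentiate and apply y'(0) = 6: 2·C₂ = 6, so C₂ = 3.
Particular solution: y = 3cos(2x) + 3sin(2x).


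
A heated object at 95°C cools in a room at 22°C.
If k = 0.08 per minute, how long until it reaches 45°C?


From T(t) = T_a + (T₀ - T_a)e^(-kt), set T(t) = 45:
(45 - 22) / (95 - 22) = e^(-0.08t), so t = -ln(0.315)/0.08 ≈ 14.4 minutes.


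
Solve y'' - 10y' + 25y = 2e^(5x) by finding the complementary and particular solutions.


Characteristic polynomial (r - 5)² = 0; repeated root r = 5.
y_h = (C₁ + C₂x)e^(5x). Forcing matches the repeated root (resonance), so try y_p = Ax² e^(5x).
Substitute and solve for A: 2A = 2, so A = 1.
General solution: y = (C₁ + C₂x + x²)e^(5x).


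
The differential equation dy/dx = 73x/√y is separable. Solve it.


Separate: √y dy = 73x dx.
Integrate: (2/3)y^(3/2) = (73/2)x² + C.


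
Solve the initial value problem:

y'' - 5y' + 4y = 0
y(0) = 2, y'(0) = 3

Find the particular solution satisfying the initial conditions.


Characteristic roots of r² - 5r + 4 = 0 are 1, 4.
General solution y = c₁ e^(x) + c₂ e^(4x).
Apply y(0) = 2: c₁ + c₂ = 2. Apply y'(0) = 3: 1 c₁ + 4 c₂ = 3.
Solve: c₁ = 5/3, c₂ = 1/3.
Particular solution: y = (5/3)e^(x) + (1/3)e^(4x).


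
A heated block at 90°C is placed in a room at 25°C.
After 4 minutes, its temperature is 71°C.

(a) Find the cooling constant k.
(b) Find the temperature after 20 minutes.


Newton's law: T(t) = T_a + (T₀ - T_a)e^(-kt).
(a) Use T(4) = 71: (71 - 25)/(90 - 25) = e^(-k·4), so k = -ln(0.708)/4 ≈ 0.0864.
(b) Apply k to t = 20: T(20) = 25 + (65)e^(-1.729) ≈ 36.5°C.


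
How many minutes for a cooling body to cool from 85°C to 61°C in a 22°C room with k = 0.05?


From T(t) = T_a + (T₀ - T_a)e^(-kt), set T(t) = 61:
(61 - 22) / (85 - 22) = e^(-0.05t), so t = -ln(0.619)/0.05 ≈ 9.6 minutes.


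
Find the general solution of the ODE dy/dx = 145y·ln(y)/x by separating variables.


Separate: dy/[y ln(y)] = 145 dx/x.
Substitute u = ln(y): du/u = 145 dx/x.
Integrate: ln|ln(y)| = 145ln|x| + C₀, hence ln(y) = C·x^145.


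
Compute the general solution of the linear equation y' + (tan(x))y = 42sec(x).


P(x) = tan(x) ⇒ μ = e^(∫tan(x)dx) = sec(x).
(sec(x) y)' = 42sec²(x) ⇒ sec(x) y = 42tan(x) + C.
Multiply by cos(x): y = 42sin(x) + C·cos(x).


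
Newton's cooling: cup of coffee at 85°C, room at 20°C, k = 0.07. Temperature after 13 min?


Newton's law: dT/dt = -k(T - T_a) has solution T(t) = T_a + (T₀ - T_a)e^(-kt).
Plug in T_a = 20, T₀ = 85, k = 0.07, t = 13: T(13) = 20 + (65)e^(-0.91) ≈ 46.2°C.


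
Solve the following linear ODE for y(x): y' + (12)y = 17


P(x) = 12, Q(x) = 17; integrating factor μ = e^(12x).
(μ y)' = 17e^(12x) ⇒ μ y = (17/12)e^(12x) + C.
Divide by μ: y = 17/12 + Ce^(-12x).


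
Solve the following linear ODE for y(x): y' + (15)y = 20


P(x) = 15, Q(x) = 20; integrating factor μ = e^(15x).
(μ y)' = 20e^(15x) ⇒ μ y = (4/3)e^(15x) + C.
Divide by μ: y = 4/3 + Ce^(-15x).


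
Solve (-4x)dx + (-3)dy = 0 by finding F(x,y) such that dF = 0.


Check exactness: ∂M/∂y = 0 and ∂N/∂x = 0; equal, so the equation is exact.
Integrate M with respect to x (treating y as constant): ∫M dx = -2x^2 + h(y).
Differentiate w.r.t. y and set equal to N: the x-dependent terms already match, leaving h'(y) = -3. Integrate: h(y) = -3y.
So F(x,y) = -3y - 2x^2.
General solution: -3y - 2x^2 = C.


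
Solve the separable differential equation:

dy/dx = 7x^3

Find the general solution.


Integrate both sides with respect to x: y = ∫ 7x^3 dx = (7/4)x^4 + C.


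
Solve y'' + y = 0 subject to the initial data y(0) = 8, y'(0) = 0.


Characteristic roots of r² + 1 = 0 are ±1i, so y = C₁cos(x) + C₂sin(x).
Apply y(0) = 8: C₁ = 8. Differentiate and apply y'(0) = 0: 1·C₂ = 0, so C₂ = 0.
Particular solution: y = 8cos(x).


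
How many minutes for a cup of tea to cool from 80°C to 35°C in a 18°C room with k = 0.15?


From T(t) = T_a + (T₀ - T_a)e^(-kt), set T(t) = 35:
(35 - 18) / (80 - 18) = e^(-0.15t), so t = -ln(0.274)/0.15 ≈ 8.6 minutes.


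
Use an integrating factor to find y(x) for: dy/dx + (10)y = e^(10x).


P(x) = 10 ⇒ μ = e^(10x).
(μ y)' = e^(20x) ⇒ μ y = (1/20)e^(20x) + C.
Divide by μ: y = (1/20)e^(10x) + Ce^(-10x).


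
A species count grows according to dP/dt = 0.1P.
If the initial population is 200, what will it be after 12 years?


The ODE dP/dt = 0.1P has solution P(t) = P(0)e^(0.1t).
Substitute P(0) = 200 and t = 12: P(12) = 200 e^(1.20) ≈ 664.


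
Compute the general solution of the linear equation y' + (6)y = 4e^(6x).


P(x) = 6 ⇒ μ = e^(6x).
(μ y)' = 4e^(12x) ⇒ μ y = (4/12)e^(12x) + C.
Divide by μ: y = (1/3)e^(6x) + Ce^(-6x).


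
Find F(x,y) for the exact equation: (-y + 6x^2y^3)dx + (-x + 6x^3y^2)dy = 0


Check exactness: ∂M/∂y = -1 + 18x^2y^2 and ∂N/∂x = -1 + 18x^2y^2; equal, so the equation is exact.
Integrate M with respect to x (treating y as constant): ∫M dx = -xy + 2x^3y^3 + h(y).
Differentiate w.r.t. y and set equal to N: all terms match, so h'(y) = 0 and h is a constant absorbed into C.
General solution: -xy + 2x^3y^3 = C.


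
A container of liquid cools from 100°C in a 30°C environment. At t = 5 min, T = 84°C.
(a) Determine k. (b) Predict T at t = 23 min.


Newton's law: T(t) = T_a + (T₀ - T_a)e^(-kt).
(a) Use T(5) = 84: (84 - 30)/(100 - 30) = e^(-k·5), so k = -ln(0.771)/5 ≈ 0.0519.
(b) Apply k to t = 23: T(23) = 30 + (70)e^(-1.194) ≈ 51.2°C.


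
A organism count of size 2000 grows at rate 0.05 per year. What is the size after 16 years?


The ODE dP/dt = 0.05P has solution P(t) = P(0)e^(0.05t).
Substitute P(0) = 2000 and t = 16: P(16) = 2000 e^(0.80) ≈ 4451.


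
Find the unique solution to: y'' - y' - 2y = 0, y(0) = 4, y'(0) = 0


Characteristic roots of r² - r - 2 = 0 are -1, 2.
General solution y = c₁ e^(-x) + c₂ e^(2x).
Apply y(0) = 4: c₁ + c₂ = 4. Apply y'(0) = 0: -1 c₁ + 2 c₂ = 0.
Solve: c₁ = 8/3, c₂ = 4/3.
Particular solution: y = (8/3)e^(-x) + (4/3)e^(2x).


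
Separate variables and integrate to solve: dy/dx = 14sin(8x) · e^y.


Separate: e^(-y) dy = 14sin(8x) dx.
Integrate: -e^(-y) = -(7/4)cos(8x) + C₀.
Rearrange: e^(-y) = (7/4)cos(8x) + C.


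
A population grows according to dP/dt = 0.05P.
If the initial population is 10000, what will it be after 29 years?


The ODE dP/dt = 0.05P has solution P(t) = P(0)e^(0.05t).
Substitute P(0) = 10000 and t = 29: P(29) = 10000 e^(1.45) ≈ 42631.


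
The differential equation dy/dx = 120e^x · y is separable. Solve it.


Separate variables: dy/y = 120e^x dx.
Integrate: ln|y| = 120e^x + C₀.
Exponentiate: y = Ce^(120e^x).


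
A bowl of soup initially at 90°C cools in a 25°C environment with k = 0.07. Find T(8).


Newton's law: dT/dt = -k(T - T_a) has solution T(t) = T_a + (T₀ - T_a)e^(-kt).
Plug in T_a = 25, T₀ = 90, k = 0.07, t = 8: T(8) = 25 + (65)e^(-0.56) ≈ 62.1°C.


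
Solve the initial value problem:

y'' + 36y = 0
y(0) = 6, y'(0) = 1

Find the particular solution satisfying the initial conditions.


Characteristic roots of r² + 36 = 0 are ±6i, so y = C₁cos(6x) + C₂sin(6x).
Apply y(0) = 6: C₁ = 6. Differentiate and apply y'(0) = 1: 6·C₂ = 1, so C₂ = 1/6.
Particular solution: y = 6cos(6x) + (1/6)sin(6x).


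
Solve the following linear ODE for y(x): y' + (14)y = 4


P(x) = 14, Q(x) = 4; integrating factor μ = e^(14x).
(μ y)' = 4e^(14x) ⇒ μ y = (2/7)e^(14x) + C.
Divide by μ: y = 2/7 + Ce^(-14x).


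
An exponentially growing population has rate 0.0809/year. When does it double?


Exponential growth: P(t) = P₀ e^(0.0809t). Set P(t)/P₀ = 2: e^(0.0809t) = 2.
Solve: t = ln(2)/0.0809 ≈ 8.57 years.


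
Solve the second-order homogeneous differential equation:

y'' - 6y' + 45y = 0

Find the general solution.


Characteristic equation: r² - 6r + 45 = 0.
Discriminant is negative; roots r = 3 ± 6i (complex conjugate pair).
General solution uses e^(α x)(C₁ cos(β x) + C₂ sin(β x)): y = e^(3x)(C₁cos(6x) + C₂sin(6x)).


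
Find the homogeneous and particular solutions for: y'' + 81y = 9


Homogeneous part: r² + 81 = 0 ⇒ r = ±9i, so y_h = C₁cos(9x) + C₂sin(9x).
Try constant y_p = A; plug in: 81A = 9 ⇒ A = 1/9.
General solution: y = C₁cos(9x) + C₂sin(9x) + 1/9.


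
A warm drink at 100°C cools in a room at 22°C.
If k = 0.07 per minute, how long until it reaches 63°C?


From T(t) = T_a + (T₀ - T_a)e^(-kt), set T(t) = 63:
(63 - 22) / (100 - 22) = e^(-0.07t), so t = -ln(0.526)/0.07 ≈ 9.2 minutes.


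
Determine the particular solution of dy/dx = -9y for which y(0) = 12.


General solution of y' = -9y is y = Ce^(-9x).
Apply y(0) = 12: C = 12.
Particular solution: y = 12e^(-9x).


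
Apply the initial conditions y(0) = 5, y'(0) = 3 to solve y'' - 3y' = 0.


Characteristic roots of r² - 3r = 0 are 3, 0.
General solution y = c₁ e^(3x) + c₂.
Apply y(0) = 5: c₁ + c₂ = 5. Apply y'(0) = 3: 3 c₁ + 0 c₂ = 3.
Solve: c₁ = 1, c₂ = 4.
Particular solution: y = e^(3x) + 4.


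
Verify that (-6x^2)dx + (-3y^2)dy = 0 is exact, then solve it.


Check exactness: ∂M/∂y = 0 and ∂N/∂x = 0; equal, so the equation is exact.
Integrate M with respect to x (treating y as constant): ∫M dx = -2x^3 + h(y).
Differentiate w.r.t. y and set equal to N: the x-dependent terms already match, leaving h'(y) = -3y^2. Integrate: h(y) = -y^3.
So F(x,y) = -2x^3 - y^3.
General solution: -2x^3 - y^3 = C.


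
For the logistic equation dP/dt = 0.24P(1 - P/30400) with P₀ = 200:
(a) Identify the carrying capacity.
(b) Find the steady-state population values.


Logistic ODE dP/dt = 0.24P(1 - P/30400) has equilibria where dP/dt = 0, i.e. P = 0 or P = 30400.
The coefficient (1 - P/K) = 0 when P = K, identifying K = 30400 as the carrying capacity.
(a) K = 30400; (b) equilibria P = 0 and P = 30400.


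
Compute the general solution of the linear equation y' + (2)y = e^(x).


P(x) = 2 ⇒ μ = e^(2x).
(μ y)' = e^(3x) ⇒ μ y = e^(3x)/3 + C.
Divide by μ: y = (1/3)e^(x) + Ce^(-2x).


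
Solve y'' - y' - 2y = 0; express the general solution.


Characteristic equation: r² - r - 2 = 0.
Factor: (r + 1)(r - 2) = 0 ⇒ r = -1, 2 (distinct real).
General solution: y = C₁e^(-x) + C₂e^(2x).


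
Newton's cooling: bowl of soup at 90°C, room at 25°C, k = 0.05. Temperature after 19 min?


Newton's law: dT/dt = -k(T - T_a) has solution T(t) = T_a + (T₀ - T_a)e^(-kt).
Plug in T_a = 25, T₀ = 90, k = 0.05, t = 19: T(19) = 25 + (65)e^(-0.95) ≈ 50.1°C.


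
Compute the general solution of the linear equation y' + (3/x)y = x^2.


P(x) = 3/x ⇒ μ = x^3.
(x^3 y)' = x^5 ⇒ x^3 y = x^6/(6) + C.
Solve for y: y = (1/6)x^3 + C/x^3.


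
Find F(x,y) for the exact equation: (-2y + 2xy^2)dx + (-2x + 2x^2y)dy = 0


Check exactness: ∂M/∂y = -2 + 4xy and ∂N/∂x = -2 + 4xy; equal, so the equation is exact.
Integrate M with respect to x (treating y as constant): ∫M dx = -2xy + x^2y^2 + h(y).
Differentiate w.r.t. y and set equal to N: all terms match, so h'(y) = 0 and h is a constant absorbed into C.
General solution: -2xy + x^2y^2 = C.


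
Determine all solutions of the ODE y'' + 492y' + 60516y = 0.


Characteristic equation: r² + 492r + 60516 = 0, i.e. (r + 246)² = 0.
Repeated root r = -246; include an x factor for the second linearly independent solution.
General solution: y = (C₁ + C₂x)e^(-246x).


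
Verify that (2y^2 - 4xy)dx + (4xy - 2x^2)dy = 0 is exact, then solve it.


Check exactness: ∂M/∂y = 4y - 4x and ∂N/∂x = 4y - 4x; equal, so the equation is exact.
Integrate M with respect to x (treating y as constant): ∫M dx = 2xy^2 - 2x^2y + h(y).
Differentiate w.r.t. y and set equal to N: all terms match, so h'(y) = 0 and h is a constant absorbed into C.
General solution: 2xy^2 - 2x^2y = C.


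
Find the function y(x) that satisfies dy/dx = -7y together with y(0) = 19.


General solution of y' = -7y is y = Ce^(-7x).
Apply y(0) = 19: C = 19.
Particular solution: y = 19e^(-7x).


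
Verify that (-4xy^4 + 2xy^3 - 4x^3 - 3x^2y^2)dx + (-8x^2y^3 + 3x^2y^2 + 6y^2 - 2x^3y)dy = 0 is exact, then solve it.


Check exactness: ∂M/∂y = -16xy^3 + 6xy^2 - 6x^2y and ∂N/∂x = -16xy^3 + 6xy^2 - 6x^2y; equal, so the equation is exact.
Integrate M with respect to x (treating y as constant): ∫M dx = -2x^2y^4 + x^2y^3 - x^4 - x^3y^2 + h(y).
Differentiate w.r.t. y and set equal to N: the x-dependent terms already match, leaving h'(y) = 6y^2. Integrate: h(y) = 2y^3.
So F(x,y) = -2x^2y^4 + x^2y^3 + 2y^3 - x^4 - x^3y^2.
General solution: -2x^2y^4 + x^2y^3 + 2y^3 - x^4 - x^3y^2 = C.


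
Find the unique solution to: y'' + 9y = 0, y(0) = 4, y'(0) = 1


Characteristic roots of r² + 9 = 0 are ±3i, so y = C₁cos(3x) + C₂sin(3x).
Apply y(0) = 4: C₁ = 4. Differentiate and apply y'(0) = 1: 3·C₂ = 1, so C₂ = 1/3.
Particular solution: y = 4cos(3x) + (1/3)sin(3x).


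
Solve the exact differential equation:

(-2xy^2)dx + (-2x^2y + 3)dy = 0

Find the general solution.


Check exactness: ∂M/∂y = -4xy and ∂N/∂x = -4xy; equal, so the equation is exact.
Integrate M with respect to x (treating y as constant): ∫M dx = -x^2y^2 + h(y).
Differentiate w.r.t. y and set equal to N: the x-dependent terms already match, leaving h'(y) = 3. Integrate: h(y) = 3y.
So F(x,y) = -x^2y^2 + 3y.
General solution: -x^2y^2 + 3y = C.


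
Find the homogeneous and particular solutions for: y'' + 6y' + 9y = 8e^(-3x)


Characteristic polynomial (r + 3)² = 0; repeated root r = -3.
y_h = (C₁ + C₂x)e^(-3x). Forcing matches the repeated root (resonance), so try y_p = Ax² e^(-3x).
Substitute and solve for A: 2A = 8, so A = 4.
General solution: y = (C₁ + C₂x + 4x²)e^(-3x).


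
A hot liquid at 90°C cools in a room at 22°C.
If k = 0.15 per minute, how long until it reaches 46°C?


From T(t) = T_a + (T₀ - T_a)e^(-kt), set T(t) = 46:
(46 - 22) / (90 - 22) = e^(-0.15t), so t = -ln(0.353)/0.15 ≈ 6.9 minutes.


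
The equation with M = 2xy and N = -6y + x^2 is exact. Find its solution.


Check exactness: ∂M/∂y = 2x and ∂N/∂x = 2x; equal, so the equation is exact.
Integrate M with respect to x (treating y as constant): ∫M dx = x^2y + h(y).
Differentiate w.r.t. y and set equal to N: the x-dependent terms already match, leaving h'(y) = -6y. Integrate: h(y) = -3y^2.
So F(x,y) = -3y^2 + x^2y.
General solution: -3y^2 + x^2y = C.


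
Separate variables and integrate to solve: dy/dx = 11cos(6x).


g(y) = 1, so integrate directly: y = ∫ 11cos(6x) dx = (11/6)sin(6x) + C.


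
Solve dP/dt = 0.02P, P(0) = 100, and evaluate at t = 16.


The ODE dP/dt = 0.02P has solution P(t) = P(0)e^(0.02t).
Substitute P(0) = 100 and t = 16: P(16) = 100 e^(0.32) ≈ 138.


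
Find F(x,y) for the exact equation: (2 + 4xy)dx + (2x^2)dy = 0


Check exactness: ∂M/∂y = 4x and ∂N/∂x = 4x; equal, so the equation is exact.
Integrate M with respect to x (treating y as constant): ∫M dx = 2x + 2x^2y + h(y).
Differentiate w.r.t. y and set equal to N: all terms match, so h'(y) = 0 and h is a constant absorbed into C.
General solution: 2x + 2x^2y = C.


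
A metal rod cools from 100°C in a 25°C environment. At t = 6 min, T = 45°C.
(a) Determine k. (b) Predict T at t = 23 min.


Newton's law: T(t) = T_a + (T₀ - T_a)e^(-kt).
(a) Use T(6) = 45: (45 - 25)/(100 - 25) = e^(-k·6), so k = -ln(0.267)/6 ≈ 0.2203.
(b) Apply k to t = 23: T(23) = 25 + (75)e^(-5.067) ≈ 25.5°C.


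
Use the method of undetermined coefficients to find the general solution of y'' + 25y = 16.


Homogeneous part: r² + 25 = 0 ⇒ r = ±5i, so y_h = C₁cos(5x) + C₂sin(5x).
Try constant y_p = A; plug in: 25A = 16 ⇒ A = 16/25.
General solution: y = C₁cos(5x) + C₂sin(5x) + 16/25.


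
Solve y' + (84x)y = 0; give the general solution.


P(x) = 84x ⇒ μ = e^(42x²).
Q(x) = 0 so μ y is constant: y = Ce^(-42x²).


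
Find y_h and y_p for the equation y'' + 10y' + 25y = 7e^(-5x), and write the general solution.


Characteristic polynomial (r + 5)² = 0; repeated root r = -5.
y_h = (C₁ + C₂x)e^(-5x). Forcing matches the repeated root (resonance), so try y_p = Ax² e^(-5x).
Substitute and solve for A: 2A = 7, so A = 7/2.
General solution: y = (C₁ + C₂x + (7/2)x²)e^(-5x).


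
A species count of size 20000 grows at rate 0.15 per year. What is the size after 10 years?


The ODE dP/dt = 0.15P has solution P(t) = P(0)e^(0.15t).
Substitute P(0) = 20000 and t = 10: P(10) = 20000 e^(1.50) ≈ 89634.


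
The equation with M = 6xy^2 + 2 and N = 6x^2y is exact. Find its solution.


Check exactness: ∂M/∂y = 12xy and ∂N/∂x = 12xy; equal, so the equation is exact.
Integrate M with respect to x (treating y as constant): ∫M dx = 3x^2y^2 + 2x + h(y).
Differentiate w.r.t. y and set equal to N: all terms match, so h'(y) = 0 and h is a constant absorbed into C.
General solution: 3x^2y^2 + 2x = C.


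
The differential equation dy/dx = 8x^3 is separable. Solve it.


Integrate both sides with respect to x: y = ∫ 8x^3 dx = 2x^4 + C.


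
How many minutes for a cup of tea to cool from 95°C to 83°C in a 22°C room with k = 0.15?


From T(t) = T_a + (T₀ - T_a)e^(-kt), set T(t) = 83:
(83 - 22) / (95 - 22) = e^(-0.15t), so t = -ln(0.836)/0.15 ≈ 1.2 minutes.


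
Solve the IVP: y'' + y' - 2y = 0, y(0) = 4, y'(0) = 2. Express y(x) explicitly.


Characteristic roots of r² + r - 2 = 0 are -2, 1.
General solution y = c₁ e^(-2x) + c₂ e^(x).
Apply y(0) = 4: c₁ + c₂ = 4. Apply y'(0) = 2: -2 c₁ + 1 c₂ = 2.
Solve: c₁ = 2/3, c₂ = 10/3.
Particular solution: y = (2/3)e^(-2x) + (10/3)e^(x).


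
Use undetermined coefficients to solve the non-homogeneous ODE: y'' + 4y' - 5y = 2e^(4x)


Characteristic roots of r² + 4r - 5 = 0 are -5, 1.
y_h = C₁e^(-5x) + C₂e^(x).
Forcing exponent 4 is not a characteristic root; try y_p = Ae^(4x).
Substitute: A·(16 + (4)·4 + (-5)) = A·27 = 2, so A = 2/27.
General solution: y = C₁e^(-5x) + C₂e^(x) + (2/27)e^(4x).


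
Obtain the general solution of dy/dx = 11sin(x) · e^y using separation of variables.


Separate: e^(-y) dy = 11sin(x) dx.
Integrate: -e^(-y) = -11cos(x) + C₀.
Rearrange: e^(-y) = 11cos(x) + C.


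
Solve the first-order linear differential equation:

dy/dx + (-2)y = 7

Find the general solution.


P(x) = -2 ⇒ μ = e^(-2x).
(μ y)' = 7e^(-2x) ⇒ μ y = -(7/2)e^(-2x) + C.
Divide by μ: y = -7/2 + Ce^(2x).


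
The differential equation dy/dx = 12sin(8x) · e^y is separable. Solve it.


Separate: e^(-y) dy = 12sin(8x) dx.
Integrate: -e^(-y) = -(3/2)cos(8x) + C₀.
Rearrange: e^(-y) = (3/2)cos(8x) + C.


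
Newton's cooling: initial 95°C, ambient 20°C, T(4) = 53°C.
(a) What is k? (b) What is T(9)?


Newton's law: T(t) = T_a + (T₀ - T_a)e^(-kt).
(a) Use T(4) = 53: (53 - 20)/(95 - 20) = e^(-k·4), so k = -ln(0.440)/4 ≈ 0.2052.
(b) Apply k to t = 9: T(9) = 20 + (75)e^(-1.847) ≈ 31.8°C.


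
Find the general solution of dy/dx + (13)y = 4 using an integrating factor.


P(x) = 13, Q(x) = 4; integrating factor μ = e^(13x).
(μ y)' = 4e^(13x) ⇒ μ y = (4/13)e^(13x) + C.
Divide by μ: y = 4/13 + Ce^(-13x).


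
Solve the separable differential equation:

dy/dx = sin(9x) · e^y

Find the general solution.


Separate: e^(-y) dy = sin(9x) dx.
Integrate: -e^(-y) = -(1/9)cos(9x) + C₀.
Rearrange: e^(-y) = (1/9)cos(9x) + C.


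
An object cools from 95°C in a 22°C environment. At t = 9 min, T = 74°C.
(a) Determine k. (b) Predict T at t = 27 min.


Newton's law: T(t) = T_a + (T₀ - T_a)e^(-kt).
(a) Use T(9) = 74: (74 - 22)/(95 - 22) = e^(-k·9), so k = -ln(0.712)/9 ≈ 0.0377.
(b) Apply k to t = 27: T(27) = 22 + (73)e^(-1.018) ≈ 48.4°C.


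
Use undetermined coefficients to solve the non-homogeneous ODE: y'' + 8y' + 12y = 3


Characteristic roots of r² + 8r + 12 = 0 are -2, -6.
y_h = C₁e^(-2x) + C₂e^(-6x).
Constant forcing; try y_p = A. Then 12A = 3 ⇒ A = 1/4.
General solution: y = C₁e^(-2x) + C₂e^(-6x) + 1/4.


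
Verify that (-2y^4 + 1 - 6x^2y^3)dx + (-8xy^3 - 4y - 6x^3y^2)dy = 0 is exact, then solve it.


Check exactness: ∂M/∂y = -8y^3 - 18x^2y^2 and ∂N/∂x = -8y^3 - 18x^2y^2; equal, so the equation is exact.
Integrate M with respect to x (treating y as constant): ∫M dx = -2xy^4 + x - 2x^3y^3 + h(y).
Differentiate w.r.t. y and set equal to N: the x-dependent terms already match, leaving h'(y) = -4y. Integrate: h(y) = -2y^2.
So F(x,y) = -2xy^4 - 2y^2 + x - 2x^3y^3.
General solution: -2xy^4 - 2y^2 + x - 2x^3y^3 = C.


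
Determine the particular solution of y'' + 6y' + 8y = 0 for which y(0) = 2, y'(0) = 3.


Characteristic roots of r² + 6r + 8 = 0 are -2, -4.
General solution y = c₁ e^(-2x) + c₂ e^(-4x).
Apply y(0) = 2: c₁ + c₂ = 2. Apply y'(0) = 3: -2 c₁ - 4 c₂ = 3.
Solve: c₁ = 11/2, c₂ = -7/2.
Particular solution: y = (11/2)e^(-2x) - (7/2)e^(-4x).


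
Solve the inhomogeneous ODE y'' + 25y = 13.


Homogeneous part: r² + 25 = 0 ⇒ r = ±5i, so y_h = C₁cos(5x) + C₂sin(5x).
Try constant y_p = A; plug in: 25A = 13 ⇒ A = 13/25.
General solution: y = C₁cos(5x) + C₂sin(5x) + 13/25.


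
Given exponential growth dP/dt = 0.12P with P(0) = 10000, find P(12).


The ODE dP/dt = 0.12P has solution P(t) = P(0)e^(0.12t).
Substitute P(0) = 10000 and t = 12: P(12) = 10000 e^(1.44) ≈ 42207.


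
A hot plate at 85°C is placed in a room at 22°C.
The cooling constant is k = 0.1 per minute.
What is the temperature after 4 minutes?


Newton's law: dT/dt = -k(T - T_a) has solution T(t) = T_a + (T₀ - T_a)e^(-kt).
Plug in T_a = 22, T₀ = 85, k = 0.1, t = 4: T(4) = 22 + (63)e^(-0.40) ≈ 64.2°C.


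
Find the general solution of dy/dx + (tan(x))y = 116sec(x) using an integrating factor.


P(x) = tan(x) ⇒ μ = e^(∫tan(x)dx) = sec(x).
(sec(x) y)' = 116sec²(x) ⇒ sec(x) y = 116tan(x) + C.
Multiply by cos(x): y = 116sin(x) + C·cos(x).


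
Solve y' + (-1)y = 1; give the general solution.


P(x) = -1 ⇒ μ = e^(-x).
(μ y)' = e^(-x) ⇒ μ y = -e^(-x) + C.
Divide by μ: y = -1 + Ce^(x).


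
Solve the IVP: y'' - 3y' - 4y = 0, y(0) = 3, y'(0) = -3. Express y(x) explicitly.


Characteristic roots of r² - 3r - 4 = 0 are -1, 4.
General solution y = c₁ e^(-x) + c₂ e^(4x).
Apply y(0) = 3: c₁ + c₂ = 3. Apply y'(0) = -3: -1 c₁ + 4 c₂ = -3.
Solve: c₁ = 3, c₂ = 0.
Particular solution: y = 3e^(-x) + 0e^(4x).


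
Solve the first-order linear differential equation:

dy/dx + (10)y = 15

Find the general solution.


P(x) = 10, Q(x) = 15; integrating factor μ = e^(10x).
(μ y)' = 15e^(10x) ⇒ μ y = (3/2)e^(10x) + C.
Divide by μ: y = 3/2 + Ce^(-10x).


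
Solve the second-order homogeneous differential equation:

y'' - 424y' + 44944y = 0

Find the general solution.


Characteristic equation: r² - 424r + 44944 = 0, i.e. (r - 212)² = 0.
Repeated root r = 212; include an x factor for the second linearly independent solution.
General solution: y = (C₁ + C₂x)e^(212x).


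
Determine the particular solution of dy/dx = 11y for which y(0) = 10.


General solution of y' = 11y is y = Ce^(11x).
Apply y(0) = 10: C = 10.
Particular solution: y = 10e^(11x).


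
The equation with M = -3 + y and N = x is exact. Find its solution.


Check exactness: ∂M/∂y = 1 and ∂N/∂x = 1; equal, so the equation is exact.
Integrate M with respect to x (treating y as constant): ∫M dx = -3x + xy + h(y).
Differentiate w.r.t. y and set equal to N: all terms match, so h'(y) = 0 and h is a constant absorbed into C.
General solution: -3x + xy = C.


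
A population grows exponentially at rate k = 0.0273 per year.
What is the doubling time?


Exponential growth: P(t) = P₀ e^(0.0273t). Set P(t)/P₀ = 2: e^(0.0273t) = 2.
Solve: t = ln(2)/0.0273 ≈ 25.39 years.


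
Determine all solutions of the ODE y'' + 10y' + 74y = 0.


Characteristic equation: r² + 10r + 74 = 0.
Discriminant is negative; roots r = -5 ± 7i (complex conjugate pair).
General solution uses e^(α x)(C₁ cos(β x) + C₂ sin(β x)): y = e^(-5x)(C₁cos(7x) + C₂sin(7x)).


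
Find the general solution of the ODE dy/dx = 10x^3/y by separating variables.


Separate variables: y dy = 10x^3 dx.
Integrate both sides: y²/2 = (5/2)x^4 + C₀.
Multiply by 2: y² = 5x^4 + C.


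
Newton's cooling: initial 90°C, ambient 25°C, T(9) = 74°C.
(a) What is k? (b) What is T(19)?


Newton's law: T(t) = T_a + (T₀ - T_a)e^(-kt).
(a) Use T(9) = 74: (74 - 25)/(90 - 25) = e^(-k·9), so k = -ln(0.754)/9 ≈ 0.0314.
(b) Apply k to t = 19: T(19) = 25 + (65)e^(-0.597) ≈ 60.8°C.


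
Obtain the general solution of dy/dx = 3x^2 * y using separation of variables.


Separate variables: dy/y = 3x^2 dx.
Integrate: ln|y| = x^3 + C₀.
Exponentiate: y = Ce^(x^3).


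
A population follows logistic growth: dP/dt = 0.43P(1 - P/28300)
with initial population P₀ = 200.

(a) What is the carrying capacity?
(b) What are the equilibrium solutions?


Logistic ODE dP/dt = 0.43P(1 - P/28300) has equilibria where dP/dt = 0, i.e. P = 0 or P = 28300.
The coefficient (1 - P/K) = 0 when P = K, identifying K = 28300 as the carrying capacity.
(a) K = 28300; (b) equilibria P = 0 and P = 28300.


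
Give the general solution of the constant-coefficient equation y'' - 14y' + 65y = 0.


Characteristic equation: r² - 14r + 65 = 0.
Discriminant is negative; roots r = 7 ± 4i (complex conjugate pair).
General solution uses e^(α x)(C₁ cos(β x) + C₂ sin(β x)): y = e^(7x)(C₁cos(4x) + C₂sin(4x)).


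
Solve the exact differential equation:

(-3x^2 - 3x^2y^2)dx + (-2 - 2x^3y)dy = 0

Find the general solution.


Check exactness: ∂M/∂y = -6x^2y and ∂N/∂x = -6x^2y; equal, so the equation is exact.
Integrate M with respect to x (treating y as constant): ∫M dx = -x^3 - x^3y^2 + h(y).
Differentiate w.r.t. y and set equal to N: the x-dependent terms already match, leaving h'(y) = -2. Integrate: h(y) = -2y.
So F(x,y) = -2y - x^3 - x^3y^2.
General solution: -2y - x^3 - x^3y^2 = C.


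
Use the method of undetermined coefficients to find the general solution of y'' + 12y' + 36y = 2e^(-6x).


Characteristic polynomial (r + 6)² = 0; repeated root r = -6.
y_h = (C₁ + C₂x)e^(-6x). Forcing matches the repeated root (resonance), so try y_p = Ax² e^(-6x).
Substitute and solve for A: 2A = 2, so A = 1.
General solution: y = (C₁ + C₂x + x²)e^(-6x).


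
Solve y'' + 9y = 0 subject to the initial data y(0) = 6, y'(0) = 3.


Characteristic roots of r² + 9 = 0 are ±3i, so y = C₁cos(3x) + C₂sin(3x).
Apply y(0) = 6: C₁ = 6. Differentiate and apply y'(0) = 3: 3·C₂ = 3, so C₂ = 1.
Particular solution: y = 6cos(3x) + sin(3x).


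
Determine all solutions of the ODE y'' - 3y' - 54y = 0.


Characteristic equation: r² - 3r - 54 = 0.
Factor: (r + 6)(r - 9) = 0 ⇒ r = -6, 9 (distinct real).
General solution: y = C₁e^(-6x) + C₂e^(9x).


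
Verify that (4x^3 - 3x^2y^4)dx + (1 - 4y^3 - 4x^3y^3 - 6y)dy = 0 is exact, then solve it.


Check exactness: ∂M/∂y = -12x^2y^3 and ∂N/∂x = -12x^2y^3; equal, so the equation is exact.
Integrate M with respect to x (treating y as constant): ∫M dx = x^4 - x^3y^4 + h(y).
Differentiate w.r.t. y and set equal to N: the x-dependent terms already match, leaving h'(y) = 1 - 4y^3 - 6y. Integrate: h(y) = y - y^4 - 3y^2.
So F(x,y) = y - y^4 + x^4 - x^3y^4 - 3y^2.
General solution: y - y^4 + x^4 - x^3y^4 - 3y^2 = C.


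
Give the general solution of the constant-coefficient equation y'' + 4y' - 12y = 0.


Characteristic equation: r² + 4r - 12 = 0.
Factor: (r - 2)(r + 6) = 0 ⇒ r = 2, -6 (distinct real).
General solution: y = C₁e^(2x) + C₂e^(-6x).


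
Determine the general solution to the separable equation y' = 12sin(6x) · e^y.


Separate: e^(-y) dy = 12sin(6x) dx.
Integrate: -e^(-y) = -2cos(6x) + C₀.
Rearrange: e^(-y) = 2cos(6x) + C.


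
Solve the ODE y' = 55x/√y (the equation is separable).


Separate: √y dy = 55x dx.
Integrate: (2/3)y^(3/2) = (55/2)x² + C.


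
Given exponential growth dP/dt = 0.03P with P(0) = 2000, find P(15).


The ODE dP/dt = 0.03P has solution P(t) = P(0)e^(0.03t).
Substitute P(0) = 2000 and t = 15: P(15) = 2000 e^(0.45) ≈ 3137.


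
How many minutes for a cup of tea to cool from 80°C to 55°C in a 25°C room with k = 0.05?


From T(t) = T_a + (T₀ - T_a)e^(-kt), set T(t) = 55:
(55 - 25) / (80 - 25) = e^(-0.05t), so t = -ln(0.545)/0.05 ≈ 12.1 minutes.


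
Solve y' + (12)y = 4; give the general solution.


P(x) = 12, Q(x) = 4; integrating factor μ = e^(12x).
(μ y)' = 4e^(12x) ⇒ μ y = (1/3)e^(12x) + C.
Divide by μ: y = 1/3 + Ce^(-12x).


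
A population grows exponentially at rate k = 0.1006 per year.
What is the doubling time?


Exponential growth: P(t) = P₀ e^(0.1006t). Set P(t)/P₀ = 2: e^(0.1006t) = 2.
Solve: t = ln(2)/0.1006 ≈ 6.89 years.


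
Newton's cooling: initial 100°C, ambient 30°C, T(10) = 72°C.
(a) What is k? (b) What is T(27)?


Newton's law: T(t) = T_a + (T₀ - T_a)e^(-kt).
(a) Use T(10) = 72: (72 - 30)/(100 - 30) = e^(-k·10), so k = -ln(0.600)/10 ≈ 0.0511.
(b) Apply k to t = 27: T(27) = 30 + (70)e^(-1.379) ≈ 47.6°C.


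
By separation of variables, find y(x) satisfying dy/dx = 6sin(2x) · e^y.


Separate: e^(-y) dy = 6sin(2x) dx.
Integrate: -e^(-y) = -3cos(2x) + C₀.
Rearrange: e^(-y) = 3cos(2x) + C.


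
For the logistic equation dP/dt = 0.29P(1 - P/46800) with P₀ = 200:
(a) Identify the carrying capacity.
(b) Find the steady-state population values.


Logistic ODE dP/dt = 0.29P(1 - P/46800) has equilibria where dP/dt = 0, i.e. P = 0 or P = 46800.
The coefficient (1 - P/K) = 0 when P = K, identifying K = 46800 as the carrying capacity.
(a) K = 46800; (b) equilibria P = 0 and P = 46800.


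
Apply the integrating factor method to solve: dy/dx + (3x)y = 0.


P(x) = 3x ⇒ μ = e^((3/2)x²).
Q(x) = 0 so μ y is constant: y = Ce^(-(3/2)x²).


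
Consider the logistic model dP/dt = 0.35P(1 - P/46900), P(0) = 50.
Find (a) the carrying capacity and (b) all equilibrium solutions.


Logistic ODE dP/dt = 0.35P(1 - P/46900) has equilibria where dP/dt = 0, i.e. P = 0 or P = 46900.
The coefficient (1 - P/K) = 0 when P = K, identifying K = 46900 as the carrying capacity.
(a) K = 46900; (b) equilibria P = 0 and P = 46900.


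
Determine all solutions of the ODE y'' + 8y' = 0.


Characteristic equation: r² + 8r = 0.
Factor: (r - 0)(r + 8) = 0 ⇒ r = 0, -8 (distinct real).
General solution: y = C₁ + C₂e^(-8x).


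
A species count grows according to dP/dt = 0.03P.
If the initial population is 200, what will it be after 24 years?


The ODE dP/dt = 0.03P has solution P(t) = P(0)e^(0.03t).
Substitute P(0) = 200 and t = 24: P(24) = 200 e^(0.72) ≈ 411.


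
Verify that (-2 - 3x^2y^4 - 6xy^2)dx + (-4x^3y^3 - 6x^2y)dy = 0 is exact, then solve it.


Check exactness: ∂M/∂y = -12x^2y^3 - 12xy and ∂N/∂x = -12x^2y^3 - 12xy; equal, so the equation is exact.
Integrate M with respect to x (treating y as constant): ∫M dx = -2x - x^3y^4 - 3x^2y^2 + h(y).
Differentiate w.r.t. y and set equal to N: all terms match, so h'(y) = 0 and h is a constant absorbed into C.
General solution: -2x - x^3y^4 - 3x^2y^2 = C.


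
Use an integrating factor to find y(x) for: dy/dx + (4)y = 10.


P(x) = 4, Q(x) = 10; integrating factor μ = e^(4x).
(μ y)' = 10e^(4x) ⇒ μ y = (5/2)e^(4x) + C.
Divide by μ: y = 5/2 + Ce^(-4x).


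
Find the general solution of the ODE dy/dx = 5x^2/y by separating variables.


Separate variables: y dy = 5x^2 dx.
Integrate both sides: y²/2 = (5/3)x^3 + C₀.
Multiply by 2: y² = (10/3)x^3 + C.


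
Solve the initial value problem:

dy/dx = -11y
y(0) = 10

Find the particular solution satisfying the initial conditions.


General solution of y' = -11y is y = Ce^(-11x).
Apply y(0) = 10: C = 10.
Particular solution: y = 10e^(-11x).


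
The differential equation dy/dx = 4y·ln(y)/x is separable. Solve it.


Separate: dy/[y ln(y)] = 4 dx/x.
Substitute u = ln(y): du/u = 4 dx/x.
Integrate: ln|ln(y)| = 4ln|x| + C₀, hence ln(y) = C·x^4.


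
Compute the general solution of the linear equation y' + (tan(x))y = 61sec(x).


P(x) = tan(x) ⇒ μ = e^(∫tan(x)dx) = sec(x).
(sec(x) y)' = 61sec²(x) ⇒ sec(x) y = 61tan(x) + C.
Multiply by cos(x): y = 61sin(x) + C·cos(x).


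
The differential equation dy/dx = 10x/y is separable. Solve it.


Separate variables: y dy = 10x dx.
Integrate both sides: y²/2 = 5x^2 + C₀.
Multiply by 2: y² = 10x^2 + C.


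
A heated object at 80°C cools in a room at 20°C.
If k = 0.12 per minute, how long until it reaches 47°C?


From T(t) = T_a + (T₀ - T_a)e^(-kt), set T(t) = 47:
(47 - 20) / (80 - 20) = e^(-0.12t), so t = -ln(0.450)/0.12 ≈ 6.7 minutes.


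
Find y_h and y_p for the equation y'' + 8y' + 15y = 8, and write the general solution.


Characteristic roots of r² + 8r + 15 = 0 are -5, -3.
y_h = C₁e^(-5x) + C₂e^(-3x).
Constant forcing; try y_p = A. Then 15A = 8 ⇒ A = 8/15.
General solution: y = C₁e^(-5x) + C₂e^(-3x) + 8/15.


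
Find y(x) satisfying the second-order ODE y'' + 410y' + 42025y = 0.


Characteristic equation: r² + 410r + 42025 = 0, i.e. (r + 205)² = 0.
Repeated root r = -205; include an x factor for the second linearly independent solution.
General solution: y = (C₁ + C₂x)e^(-205x).


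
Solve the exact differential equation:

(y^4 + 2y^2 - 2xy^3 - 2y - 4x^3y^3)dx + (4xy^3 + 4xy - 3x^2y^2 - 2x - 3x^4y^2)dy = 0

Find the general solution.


Check exactness: ∂M/∂y = 4y^3 + 4y - 6xy^2 - 2 - 12x^3y^2 and ∂N/∂x = 4y^3 + 4y - 6xy^2 - 2 - 12x^3y^2; equal, so the equation is exact.
Integrate M with respect to x (treating y as constant): ∫M dx = xy^4 + 2xy^2 - x^2y^3 - 2xy - x^4y^3 + h(y).
Differentiate w.r.t. y and set equal to N: all terms match, so h'(y) = 0 and h is a constant absorbed into C.
General solution: xy^4 + 2xy^2 - x^2y^3 - 2xy - x^4y^3 = C.


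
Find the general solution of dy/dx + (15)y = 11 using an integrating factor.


P(x) = 15, Q(x) = 11; integrating factor μ = e^(15x).
(μ y)' = 11e^(15x) ⇒ μ y = (11/15)e^(15x) + C.
Divide by μ: y = 11/15 + Ce^(-15x).


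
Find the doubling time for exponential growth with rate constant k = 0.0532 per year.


Exponential growth: P(t) = P₀ e^(0.0532t). Set P(t)/P₀ = 2: e^(0.0532t) = 2.
Solve: t = ln(2)/0.0532 ≈ 13.03 years.


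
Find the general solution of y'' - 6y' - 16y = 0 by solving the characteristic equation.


Characteristic equation: r² - 6r - 16 = 0.
Factor: (r - 8)(r + 2) = 0 ⇒ r = 8, -2 (distinct real).
General solution: y = C₁e^(8x) + C₂e^(-2x).


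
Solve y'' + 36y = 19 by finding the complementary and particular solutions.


Homogeneous part: r² + 36 = 0 ⇒ r = ±6i, so y_h = C₁cos(6x) + C₂sin(6x).
Try constant y_p = A; plug in: 36A = 19 ⇒ A = 19/36.
General solution: y = C₁cos(6x) + C₂sin(6x) + 19/36.


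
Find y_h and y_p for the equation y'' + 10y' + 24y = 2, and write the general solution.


Characteristic roots of r² + 10r + 24 = 0 are -4, -6.
y_h = C₁e^(-4x) + C₂e^(-6x).
Constant forcing; try y_p = A. Then 24A = 2 ⇒ A = 1/12.
General solution: y = C₁e^(-4x) + C₂e^(-6x) + 1/12.


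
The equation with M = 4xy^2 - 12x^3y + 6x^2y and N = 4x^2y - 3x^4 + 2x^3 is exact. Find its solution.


Check exactness: ∂M/∂y = 8xy - 12x^3 + 6x^2 and ∂N/∂x = 8xy - 12x^3 + 6x^2; equal, so the equation is exact.
Integrate M with respect to x (treating y as constant): ∫M dx = 2x^2y^2 - 3x^4y + 2x^3y + h(y).
Differentiate w.r.t. y and set equal to N: all terms match, so h'(y) = 0 and h is a constant absorbed into C.
General solution: 2x^2y^2 - 3x^4y + 2x^3y = C.


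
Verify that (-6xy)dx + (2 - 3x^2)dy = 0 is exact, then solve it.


Check exactness: ∂M/∂y = -6x and ∂N/∂x = -6x; equal, so the equation is exact.
Integrate M with respect to x (treating y as constant): ∫M dx = -3x^2y + h(y).
Differentiate w.r.t. y and set equal to N: the x-dependent terms already match, leaving h'(y) = 2. Integrate: h(y) = 2y.
So F(x,y) = 2y - 3x^2y.
General solution: 2y - 3x^2y = C.


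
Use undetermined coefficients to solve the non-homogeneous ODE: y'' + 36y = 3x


Homogeneous: r² + 36 = 0 ⇒ r = ±6i, y_h = C₁cos(6x) + C₂sin(6x).
Polynomial forcing; try y_p = Ax + B. Then y_p'' + 36 y_p = 36(Ax + B) = 3x, so B = 0 and A = 1/12.
General solution: y = C₁cos(6x) + C₂sin(6x) + (1/12)x.


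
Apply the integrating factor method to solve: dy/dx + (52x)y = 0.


P(x) = 52x ⇒ μ = e^(26x²).
Q(x) = 0 so μ y is constant: y = Ce^(-26x²).


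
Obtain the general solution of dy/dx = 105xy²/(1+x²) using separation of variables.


Separate: dy/y² = 105x/(1+x²) dx.
Integrate LHS: ∫ dy/y² = -1/y.
Integrate RHS via u = 1+x²: (105/2)ln(1+x²) + C.
Result: -1/y = (105/2)ln(1+x²) + C.


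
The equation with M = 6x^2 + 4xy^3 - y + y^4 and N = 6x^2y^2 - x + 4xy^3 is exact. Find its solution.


Check exactness: ∂M/∂y = 12xy^2 - 1 + 4y^3 and ∂N/∂x = 12xy^2 - 1 + 4y^3; equal, so the equation is exact.
Integrate M with respect to x (treating y as constant): ∫M dx = 2x^3 + 2x^2y^3 - xy + xy^4 + h(y).
Differentiate w.r.t. y and set equal to N: all terms match, so h'(y) = 0 and h is a constant absorbed into C.
General solution: 2x^3 + 2x^2y^3 - xy + xy^4 = C.


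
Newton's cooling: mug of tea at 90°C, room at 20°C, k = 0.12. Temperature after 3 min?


Newton's law: dT/dt = -k(T - T_a) has solution T(t) = T_a + (T₀ - T_a)e^(-kt).
Plug in T_a = 20, T₀ = 90, k = 0.12, t = 3: T(3) = 20 + (70)e^(-0.36) ≈ 68.8°C.


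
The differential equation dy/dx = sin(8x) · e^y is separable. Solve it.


Separate: e^(-y) dy = sin(8x) dx.
Integrate: -e^(-y) = -(1/8)cos(8x) + C₀.
Rearrange: e^(-y) = (1/8)cos(8x) + C.


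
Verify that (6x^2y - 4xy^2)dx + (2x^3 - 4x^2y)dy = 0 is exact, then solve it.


Check exactness: ∂M/∂y = 6x^2 - 8xy and ∂N/∂x = 6x^2 - 8xy; equal, so the equation is exact.
Integrate M with respect to x (treating y as constant): ∫M dx = 2x^3y - 2x^2y^2 + h(y).
Differentiate w.r.t. y and set equal to N: all terms match, so h'(y) = 0 and h is a constant absorbed into C.
General solution: 2x^3y - 2x^2y^2 = C.


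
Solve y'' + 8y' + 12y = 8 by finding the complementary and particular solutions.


Characteristic roots of r² + 8r + 12 = 0 are -6, -2.
y_h = C₁e^(-6x) + C₂e^(-2x).
Constant forcing; try y_p = A. Then 12A = 8 ⇒ A = 2/3.
General solution: y = C₁e^(-6x) + C₂e^(-2x) + 2/3.
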